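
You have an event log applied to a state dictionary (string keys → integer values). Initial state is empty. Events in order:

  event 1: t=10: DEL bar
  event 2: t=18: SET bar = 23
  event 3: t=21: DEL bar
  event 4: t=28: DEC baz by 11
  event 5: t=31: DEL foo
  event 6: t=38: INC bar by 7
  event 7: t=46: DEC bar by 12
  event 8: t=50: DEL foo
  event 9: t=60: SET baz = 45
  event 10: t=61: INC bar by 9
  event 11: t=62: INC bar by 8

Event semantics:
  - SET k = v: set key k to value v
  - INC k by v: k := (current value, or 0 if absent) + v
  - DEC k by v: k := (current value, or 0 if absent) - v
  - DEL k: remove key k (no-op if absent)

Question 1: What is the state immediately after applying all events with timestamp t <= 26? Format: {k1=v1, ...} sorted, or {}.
Apply events with t <= 26 (3 events):
  after event 1 (t=10: DEL bar): {}
  after event 2 (t=18: SET bar = 23): {bar=23}
  after event 3 (t=21: DEL bar): {}

Answer: {}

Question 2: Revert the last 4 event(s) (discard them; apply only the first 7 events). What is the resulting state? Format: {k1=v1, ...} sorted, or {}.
Answer: {bar=-5, baz=-11}

Derivation:
Keep first 7 events (discard last 4):
  after event 1 (t=10: DEL bar): {}
  after event 2 (t=18: SET bar = 23): {bar=23}
  after event 3 (t=21: DEL bar): {}
  after event 4 (t=28: DEC baz by 11): {baz=-11}
  after event 5 (t=31: DEL foo): {baz=-11}
  after event 6 (t=38: INC bar by 7): {bar=7, baz=-11}
  after event 7 (t=46: DEC bar by 12): {bar=-5, baz=-11}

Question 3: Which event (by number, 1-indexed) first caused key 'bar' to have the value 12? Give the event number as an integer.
Answer: 11

Derivation:
Looking for first event where bar becomes 12:
  event 2: bar = 23
  event 3: bar = (absent)
  event 6: bar = 7
  event 7: bar = -5
  event 8: bar = -5
  event 9: bar = -5
  event 10: bar = 4
  event 11: bar 4 -> 12  <-- first match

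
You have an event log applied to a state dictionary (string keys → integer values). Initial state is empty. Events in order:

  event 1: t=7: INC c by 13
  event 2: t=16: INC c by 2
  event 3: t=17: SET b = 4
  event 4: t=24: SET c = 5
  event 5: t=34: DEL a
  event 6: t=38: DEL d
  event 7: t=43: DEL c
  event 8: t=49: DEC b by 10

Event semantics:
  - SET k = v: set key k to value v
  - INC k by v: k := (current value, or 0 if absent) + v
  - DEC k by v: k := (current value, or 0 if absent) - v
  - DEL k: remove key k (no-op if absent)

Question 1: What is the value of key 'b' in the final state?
Answer: -6

Derivation:
Track key 'b' through all 8 events:
  event 1 (t=7: INC c by 13): b unchanged
  event 2 (t=16: INC c by 2): b unchanged
  event 3 (t=17: SET b = 4): b (absent) -> 4
  event 4 (t=24: SET c = 5): b unchanged
  event 5 (t=34: DEL a): b unchanged
  event 6 (t=38: DEL d): b unchanged
  event 7 (t=43: DEL c): b unchanged
  event 8 (t=49: DEC b by 10): b 4 -> -6
Final: b = -6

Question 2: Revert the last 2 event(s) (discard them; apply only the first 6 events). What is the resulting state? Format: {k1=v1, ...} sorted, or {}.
Answer: {b=4, c=5}

Derivation:
Keep first 6 events (discard last 2):
  after event 1 (t=7: INC c by 13): {c=13}
  after event 2 (t=16: INC c by 2): {c=15}
  after event 3 (t=17: SET b = 4): {b=4, c=15}
  after event 4 (t=24: SET c = 5): {b=4, c=5}
  after event 5 (t=34: DEL a): {b=4, c=5}
  after event 6 (t=38: DEL d): {b=4, c=5}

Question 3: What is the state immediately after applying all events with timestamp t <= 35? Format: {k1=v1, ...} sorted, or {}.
Apply events with t <= 35 (5 events):
  after event 1 (t=7: INC c by 13): {c=13}
  after event 2 (t=16: INC c by 2): {c=15}
  after event 3 (t=17: SET b = 4): {b=4, c=15}
  after event 4 (t=24: SET c = 5): {b=4, c=5}
  after event 5 (t=34: DEL a): {b=4, c=5}

Answer: {b=4, c=5}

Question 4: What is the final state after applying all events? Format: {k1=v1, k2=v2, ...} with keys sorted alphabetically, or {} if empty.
  after event 1 (t=7: INC c by 13): {c=13}
  after event 2 (t=16: INC c by 2): {c=15}
  after event 3 (t=17: SET b = 4): {b=4, c=15}
  after event 4 (t=24: SET c = 5): {b=4, c=5}
  after event 5 (t=34: DEL a): {b=4, c=5}
  after event 6 (t=38: DEL d): {b=4, c=5}
  after event 7 (t=43: DEL c): {b=4}
  after event 8 (t=49: DEC b by 10): {b=-6}

Answer: {b=-6}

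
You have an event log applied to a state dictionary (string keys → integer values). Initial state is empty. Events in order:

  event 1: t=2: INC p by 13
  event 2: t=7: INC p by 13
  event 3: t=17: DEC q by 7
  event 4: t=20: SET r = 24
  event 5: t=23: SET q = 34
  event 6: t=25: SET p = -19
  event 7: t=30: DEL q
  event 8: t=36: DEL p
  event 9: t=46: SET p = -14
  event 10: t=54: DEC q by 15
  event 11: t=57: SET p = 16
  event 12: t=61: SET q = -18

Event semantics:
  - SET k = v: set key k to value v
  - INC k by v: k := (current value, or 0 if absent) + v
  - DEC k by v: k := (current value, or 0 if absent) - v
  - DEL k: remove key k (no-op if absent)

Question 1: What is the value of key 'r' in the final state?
Answer: 24

Derivation:
Track key 'r' through all 12 events:
  event 1 (t=2: INC p by 13): r unchanged
  event 2 (t=7: INC p by 13): r unchanged
  event 3 (t=17: DEC q by 7): r unchanged
  event 4 (t=20: SET r = 24): r (absent) -> 24
  event 5 (t=23: SET q = 34): r unchanged
  event 6 (t=25: SET p = -19): r unchanged
  event 7 (t=30: DEL q): r unchanged
  event 8 (t=36: DEL p): r unchanged
  event 9 (t=46: SET p = -14): r unchanged
  event 10 (t=54: DEC q by 15): r unchanged
  event 11 (t=57: SET p = 16): r unchanged
  event 12 (t=61: SET q = -18): r unchanged
Final: r = 24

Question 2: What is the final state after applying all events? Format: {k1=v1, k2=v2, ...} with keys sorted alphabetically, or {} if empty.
Answer: {p=16, q=-18, r=24}

Derivation:
  after event 1 (t=2: INC p by 13): {p=13}
  after event 2 (t=7: INC p by 13): {p=26}
  after event 3 (t=17: DEC q by 7): {p=26, q=-7}
  after event 4 (t=20: SET r = 24): {p=26, q=-7, r=24}
  after event 5 (t=23: SET q = 34): {p=26, q=34, r=24}
  after event 6 (t=25: SET p = -19): {p=-19, q=34, r=24}
  after event 7 (t=30: DEL q): {p=-19, r=24}
  after event 8 (t=36: DEL p): {r=24}
  after event 9 (t=46: SET p = -14): {p=-14, r=24}
  after event 10 (t=54: DEC q by 15): {p=-14, q=-15, r=24}
  after event 11 (t=57: SET p = 16): {p=16, q=-15, r=24}
  after event 12 (t=61: SET q = -18): {p=16, q=-18, r=24}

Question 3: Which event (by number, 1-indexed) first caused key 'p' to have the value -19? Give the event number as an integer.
Looking for first event where p becomes -19:
  event 1: p = 13
  event 2: p = 26
  event 3: p = 26
  event 4: p = 26
  event 5: p = 26
  event 6: p 26 -> -19  <-- first match

Answer: 6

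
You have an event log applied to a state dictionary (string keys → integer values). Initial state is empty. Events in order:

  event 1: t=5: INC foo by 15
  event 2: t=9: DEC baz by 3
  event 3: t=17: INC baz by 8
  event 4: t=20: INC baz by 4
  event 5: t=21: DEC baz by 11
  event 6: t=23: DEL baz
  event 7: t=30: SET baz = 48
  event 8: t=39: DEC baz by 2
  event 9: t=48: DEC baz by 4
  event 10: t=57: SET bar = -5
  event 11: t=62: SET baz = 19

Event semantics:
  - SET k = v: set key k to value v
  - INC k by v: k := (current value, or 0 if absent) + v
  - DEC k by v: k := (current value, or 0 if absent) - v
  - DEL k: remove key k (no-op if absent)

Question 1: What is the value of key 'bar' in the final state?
Answer: -5

Derivation:
Track key 'bar' through all 11 events:
  event 1 (t=5: INC foo by 15): bar unchanged
  event 2 (t=9: DEC baz by 3): bar unchanged
  event 3 (t=17: INC baz by 8): bar unchanged
  event 4 (t=20: INC baz by 4): bar unchanged
  event 5 (t=21: DEC baz by 11): bar unchanged
  event 6 (t=23: DEL baz): bar unchanged
  event 7 (t=30: SET baz = 48): bar unchanged
  event 8 (t=39: DEC baz by 2): bar unchanged
  event 9 (t=48: DEC baz by 4): bar unchanged
  event 10 (t=57: SET bar = -5): bar (absent) -> -5
  event 11 (t=62: SET baz = 19): bar unchanged
Final: bar = -5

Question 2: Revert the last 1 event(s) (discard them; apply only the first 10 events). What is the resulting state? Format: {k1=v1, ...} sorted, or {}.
Keep first 10 events (discard last 1):
  after event 1 (t=5: INC foo by 15): {foo=15}
  after event 2 (t=9: DEC baz by 3): {baz=-3, foo=15}
  after event 3 (t=17: INC baz by 8): {baz=5, foo=15}
  after event 4 (t=20: INC baz by 4): {baz=9, foo=15}
  after event 5 (t=21: DEC baz by 11): {baz=-2, foo=15}
  after event 6 (t=23: DEL baz): {foo=15}
  after event 7 (t=30: SET baz = 48): {baz=48, foo=15}
  after event 8 (t=39: DEC baz by 2): {baz=46, foo=15}
  after event 9 (t=48: DEC baz by 4): {baz=42, foo=15}
  after event 10 (t=57: SET bar = -5): {bar=-5, baz=42, foo=15}

Answer: {bar=-5, baz=42, foo=15}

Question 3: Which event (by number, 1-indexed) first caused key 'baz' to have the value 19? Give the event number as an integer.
Looking for first event where baz becomes 19:
  event 2: baz = -3
  event 3: baz = 5
  event 4: baz = 9
  event 5: baz = -2
  event 6: baz = (absent)
  event 7: baz = 48
  event 8: baz = 46
  event 9: baz = 42
  event 10: baz = 42
  event 11: baz 42 -> 19  <-- first match

Answer: 11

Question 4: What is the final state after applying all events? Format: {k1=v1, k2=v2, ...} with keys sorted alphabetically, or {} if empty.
  after event 1 (t=5: INC foo by 15): {foo=15}
  after event 2 (t=9: DEC baz by 3): {baz=-3, foo=15}
  after event 3 (t=17: INC baz by 8): {baz=5, foo=15}
  after event 4 (t=20: INC baz by 4): {baz=9, foo=15}
  after event 5 (t=21: DEC baz by 11): {baz=-2, foo=15}
  after event 6 (t=23: DEL baz): {foo=15}
  after event 7 (t=30: SET baz = 48): {baz=48, foo=15}
  after event 8 (t=39: DEC baz by 2): {baz=46, foo=15}
  after event 9 (t=48: DEC baz by 4): {baz=42, foo=15}
  after event 10 (t=57: SET bar = -5): {bar=-5, baz=42, foo=15}
  after event 11 (t=62: SET baz = 19): {bar=-5, baz=19, foo=15}

Answer: {bar=-5, baz=19, foo=15}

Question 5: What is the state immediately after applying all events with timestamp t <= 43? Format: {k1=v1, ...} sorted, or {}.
Apply events with t <= 43 (8 events):
  after event 1 (t=5: INC foo by 15): {foo=15}
  after event 2 (t=9: DEC baz by 3): {baz=-3, foo=15}
  after event 3 (t=17: INC baz by 8): {baz=5, foo=15}
  after event 4 (t=20: INC baz by 4): {baz=9, foo=15}
  after event 5 (t=21: DEC baz by 11): {baz=-2, foo=15}
  after event 6 (t=23: DEL baz): {foo=15}
  after event 7 (t=30: SET baz = 48): {baz=48, foo=15}
  after event 8 (t=39: DEC baz by 2): {baz=46, foo=15}

Answer: {baz=46, foo=15}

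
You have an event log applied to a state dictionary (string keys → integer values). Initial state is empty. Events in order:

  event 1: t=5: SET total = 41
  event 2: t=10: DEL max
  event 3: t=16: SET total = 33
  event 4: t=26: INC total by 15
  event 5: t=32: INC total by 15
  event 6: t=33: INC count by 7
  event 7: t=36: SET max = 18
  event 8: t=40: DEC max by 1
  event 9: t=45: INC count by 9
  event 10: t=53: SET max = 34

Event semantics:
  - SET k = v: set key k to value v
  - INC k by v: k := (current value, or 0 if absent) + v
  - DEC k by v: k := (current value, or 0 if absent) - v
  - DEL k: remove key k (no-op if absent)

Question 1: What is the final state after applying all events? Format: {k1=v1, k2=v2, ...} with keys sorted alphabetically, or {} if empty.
  after event 1 (t=5: SET total = 41): {total=41}
  after event 2 (t=10: DEL max): {total=41}
  after event 3 (t=16: SET total = 33): {total=33}
  after event 4 (t=26: INC total by 15): {total=48}
  after event 5 (t=32: INC total by 15): {total=63}
  after event 6 (t=33: INC count by 7): {count=7, total=63}
  after event 7 (t=36: SET max = 18): {count=7, max=18, total=63}
  after event 8 (t=40: DEC max by 1): {count=7, max=17, total=63}
  after event 9 (t=45: INC count by 9): {count=16, max=17, total=63}
  after event 10 (t=53: SET max = 34): {count=16, max=34, total=63}

Answer: {count=16, max=34, total=63}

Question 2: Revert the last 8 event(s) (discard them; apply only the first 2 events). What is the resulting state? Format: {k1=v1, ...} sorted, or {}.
Keep first 2 events (discard last 8):
  after event 1 (t=5: SET total = 41): {total=41}
  after event 2 (t=10: DEL max): {total=41}

Answer: {total=41}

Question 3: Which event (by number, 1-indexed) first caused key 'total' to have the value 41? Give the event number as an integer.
Looking for first event where total becomes 41:
  event 1: total (absent) -> 41  <-- first match

Answer: 1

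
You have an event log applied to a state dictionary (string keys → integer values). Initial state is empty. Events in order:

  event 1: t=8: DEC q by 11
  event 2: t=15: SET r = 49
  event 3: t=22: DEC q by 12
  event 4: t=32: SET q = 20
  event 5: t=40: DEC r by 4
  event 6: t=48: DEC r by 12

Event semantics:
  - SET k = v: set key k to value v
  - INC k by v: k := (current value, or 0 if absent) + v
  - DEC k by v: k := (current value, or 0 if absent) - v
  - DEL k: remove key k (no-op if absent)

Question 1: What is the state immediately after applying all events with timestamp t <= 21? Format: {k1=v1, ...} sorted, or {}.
Apply events with t <= 21 (2 events):
  after event 1 (t=8: DEC q by 11): {q=-11}
  after event 2 (t=15: SET r = 49): {q=-11, r=49}

Answer: {q=-11, r=49}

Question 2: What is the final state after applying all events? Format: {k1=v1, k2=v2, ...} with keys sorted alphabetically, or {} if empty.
  after event 1 (t=8: DEC q by 11): {q=-11}
  after event 2 (t=15: SET r = 49): {q=-11, r=49}
  after event 3 (t=22: DEC q by 12): {q=-23, r=49}
  after event 4 (t=32: SET q = 20): {q=20, r=49}
  after event 5 (t=40: DEC r by 4): {q=20, r=45}
  after event 6 (t=48: DEC r by 12): {q=20, r=33}

Answer: {q=20, r=33}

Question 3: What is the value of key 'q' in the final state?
Track key 'q' through all 6 events:
  event 1 (t=8: DEC q by 11): q (absent) -> -11
  event 2 (t=15: SET r = 49): q unchanged
  event 3 (t=22: DEC q by 12): q -11 -> -23
  event 4 (t=32: SET q = 20): q -23 -> 20
  event 5 (t=40: DEC r by 4): q unchanged
  event 6 (t=48: DEC r by 12): q unchanged
Final: q = 20

Answer: 20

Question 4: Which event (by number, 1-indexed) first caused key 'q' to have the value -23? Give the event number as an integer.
Answer: 3

Derivation:
Looking for first event where q becomes -23:
  event 1: q = -11
  event 2: q = -11
  event 3: q -11 -> -23  <-- first match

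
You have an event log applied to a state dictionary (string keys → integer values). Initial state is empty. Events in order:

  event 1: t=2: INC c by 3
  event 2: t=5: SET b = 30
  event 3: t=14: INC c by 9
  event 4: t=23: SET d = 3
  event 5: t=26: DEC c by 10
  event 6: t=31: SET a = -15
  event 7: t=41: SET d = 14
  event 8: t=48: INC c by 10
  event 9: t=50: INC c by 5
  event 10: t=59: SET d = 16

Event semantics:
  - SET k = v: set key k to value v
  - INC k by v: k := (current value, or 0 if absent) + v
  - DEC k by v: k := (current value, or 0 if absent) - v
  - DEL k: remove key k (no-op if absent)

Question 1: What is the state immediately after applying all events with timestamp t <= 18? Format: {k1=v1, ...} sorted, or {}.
Answer: {b=30, c=12}

Derivation:
Apply events with t <= 18 (3 events):
  after event 1 (t=2: INC c by 3): {c=3}
  after event 2 (t=5: SET b = 30): {b=30, c=3}
  after event 3 (t=14: INC c by 9): {b=30, c=12}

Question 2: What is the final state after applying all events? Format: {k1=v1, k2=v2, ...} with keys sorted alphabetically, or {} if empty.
Answer: {a=-15, b=30, c=17, d=16}

Derivation:
  after event 1 (t=2: INC c by 3): {c=3}
  after event 2 (t=5: SET b = 30): {b=30, c=3}
  after event 3 (t=14: INC c by 9): {b=30, c=12}
  after event 4 (t=23: SET d = 3): {b=30, c=12, d=3}
  after event 5 (t=26: DEC c by 10): {b=30, c=2, d=3}
  after event 6 (t=31: SET a = -15): {a=-15, b=30, c=2, d=3}
  after event 7 (t=41: SET d = 14): {a=-15, b=30, c=2, d=14}
  after event 8 (t=48: INC c by 10): {a=-15, b=30, c=12, d=14}
  after event 9 (t=50: INC c by 5): {a=-15, b=30, c=17, d=14}
  after event 10 (t=59: SET d = 16): {a=-15, b=30, c=17, d=16}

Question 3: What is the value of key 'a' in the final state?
Track key 'a' through all 10 events:
  event 1 (t=2: INC c by 3): a unchanged
  event 2 (t=5: SET b = 30): a unchanged
  event 3 (t=14: INC c by 9): a unchanged
  event 4 (t=23: SET d = 3): a unchanged
  event 5 (t=26: DEC c by 10): a unchanged
  event 6 (t=31: SET a = -15): a (absent) -> -15
  event 7 (t=41: SET d = 14): a unchanged
  event 8 (t=48: INC c by 10): a unchanged
  event 9 (t=50: INC c by 5): a unchanged
  event 10 (t=59: SET d = 16): a unchanged
Final: a = -15

Answer: -15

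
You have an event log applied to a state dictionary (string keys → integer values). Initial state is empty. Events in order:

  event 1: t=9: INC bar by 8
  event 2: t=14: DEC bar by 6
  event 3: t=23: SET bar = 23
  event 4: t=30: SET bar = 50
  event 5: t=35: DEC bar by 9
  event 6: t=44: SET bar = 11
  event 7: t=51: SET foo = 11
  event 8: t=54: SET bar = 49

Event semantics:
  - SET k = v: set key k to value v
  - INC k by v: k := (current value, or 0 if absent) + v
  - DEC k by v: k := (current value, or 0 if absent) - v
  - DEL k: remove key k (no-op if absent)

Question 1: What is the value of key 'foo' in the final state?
Track key 'foo' through all 8 events:
  event 1 (t=9: INC bar by 8): foo unchanged
  event 2 (t=14: DEC bar by 6): foo unchanged
  event 3 (t=23: SET bar = 23): foo unchanged
  event 4 (t=30: SET bar = 50): foo unchanged
  event 5 (t=35: DEC bar by 9): foo unchanged
  event 6 (t=44: SET bar = 11): foo unchanged
  event 7 (t=51: SET foo = 11): foo (absent) -> 11
  event 8 (t=54: SET bar = 49): foo unchanged
Final: foo = 11

Answer: 11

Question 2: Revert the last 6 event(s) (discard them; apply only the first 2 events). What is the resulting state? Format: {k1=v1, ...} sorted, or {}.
Keep first 2 events (discard last 6):
  after event 1 (t=9: INC bar by 8): {bar=8}
  after event 2 (t=14: DEC bar by 6): {bar=2}

Answer: {bar=2}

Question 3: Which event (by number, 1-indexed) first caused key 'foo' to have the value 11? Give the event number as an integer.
Answer: 7

Derivation:
Looking for first event where foo becomes 11:
  event 7: foo (absent) -> 11  <-- first match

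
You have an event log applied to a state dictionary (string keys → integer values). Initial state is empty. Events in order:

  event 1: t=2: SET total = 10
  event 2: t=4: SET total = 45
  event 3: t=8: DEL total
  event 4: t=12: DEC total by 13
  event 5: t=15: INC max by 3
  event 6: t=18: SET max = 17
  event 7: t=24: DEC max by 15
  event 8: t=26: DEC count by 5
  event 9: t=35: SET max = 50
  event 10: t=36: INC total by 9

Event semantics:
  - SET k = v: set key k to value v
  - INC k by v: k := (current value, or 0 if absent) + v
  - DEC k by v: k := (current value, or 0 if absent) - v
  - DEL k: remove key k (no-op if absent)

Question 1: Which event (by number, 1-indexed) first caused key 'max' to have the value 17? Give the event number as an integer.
Looking for first event where max becomes 17:
  event 5: max = 3
  event 6: max 3 -> 17  <-- first match

Answer: 6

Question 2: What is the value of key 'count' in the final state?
Answer: -5

Derivation:
Track key 'count' through all 10 events:
  event 1 (t=2: SET total = 10): count unchanged
  event 2 (t=4: SET total = 45): count unchanged
  event 3 (t=8: DEL total): count unchanged
  event 4 (t=12: DEC total by 13): count unchanged
  event 5 (t=15: INC max by 3): count unchanged
  event 6 (t=18: SET max = 17): count unchanged
  event 7 (t=24: DEC max by 15): count unchanged
  event 8 (t=26: DEC count by 5): count (absent) -> -5
  event 9 (t=35: SET max = 50): count unchanged
  event 10 (t=36: INC total by 9): count unchanged
Final: count = -5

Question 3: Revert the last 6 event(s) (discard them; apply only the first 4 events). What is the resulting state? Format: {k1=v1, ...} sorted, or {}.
Answer: {total=-13}

Derivation:
Keep first 4 events (discard last 6):
  after event 1 (t=2: SET total = 10): {total=10}
  after event 2 (t=4: SET total = 45): {total=45}
  after event 3 (t=8: DEL total): {}
  after event 4 (t=12: DEC total by 13): {total=-13}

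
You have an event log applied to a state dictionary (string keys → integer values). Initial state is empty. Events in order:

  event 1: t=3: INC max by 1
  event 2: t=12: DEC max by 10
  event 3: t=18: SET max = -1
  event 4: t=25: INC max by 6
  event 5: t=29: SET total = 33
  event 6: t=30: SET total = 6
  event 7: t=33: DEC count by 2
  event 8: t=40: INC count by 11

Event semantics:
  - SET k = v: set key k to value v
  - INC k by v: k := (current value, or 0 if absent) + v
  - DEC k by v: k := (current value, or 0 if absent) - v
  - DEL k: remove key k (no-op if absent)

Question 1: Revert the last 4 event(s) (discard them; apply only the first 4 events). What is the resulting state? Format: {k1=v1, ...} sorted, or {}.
Answer: {max=5}

Derivation:
Keep first 4 events (discard last 4):
  after event 1 (t=3: INC max by 1): {max=1}
  after event 2 (t=12: DEC max by 10): {max=-9}
  after event 3 (t=18: SET max = -1): {max=-1}
  after event 4 (t=25: INC max by 6): {max=5}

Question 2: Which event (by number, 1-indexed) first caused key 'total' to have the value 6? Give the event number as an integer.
Answer: 6

Derivation:
Looking for first event where total becomes 6:
  event 5: total = 33
  event 6: total 33 -> 6  <-- first match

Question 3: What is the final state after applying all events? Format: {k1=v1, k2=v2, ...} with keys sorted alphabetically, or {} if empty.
Answer: {count=9, max=5, total=6}

Derivation:
  after event 1 (t=3: INC max by 1): {max=1}
  after event 2 (t=12: DEC max by 10): {max=-9}
  after event 3 (t=18: SET max = -1): {max=-1}
  after event 4 (t=25: INC max by 6): {max=5}
  after event 5 (t=29: SET total = 33): {max=5, total=33}
  after event 6 (t=30: SET total = 6): {max=5, total=6}
  after event 7 (t=33: DEC count by 2): {count=-2, max=5, total=6}
  after event 8 (t=40: INC count by 11): {count=9, max=5, total=6}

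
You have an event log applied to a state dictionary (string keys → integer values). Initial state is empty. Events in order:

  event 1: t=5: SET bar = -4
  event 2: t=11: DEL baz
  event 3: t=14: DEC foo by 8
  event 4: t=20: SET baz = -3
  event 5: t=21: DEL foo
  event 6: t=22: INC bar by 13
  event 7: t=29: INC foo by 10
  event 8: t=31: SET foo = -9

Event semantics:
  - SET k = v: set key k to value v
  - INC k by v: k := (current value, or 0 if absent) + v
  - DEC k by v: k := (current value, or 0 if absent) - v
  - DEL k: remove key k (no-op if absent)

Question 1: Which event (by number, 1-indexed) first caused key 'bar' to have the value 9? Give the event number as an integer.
Answer: 6

Derivation:
Looking for first event where bar becomes 9:
  event 1: bar = -4
  event 2: bar = -4
  event 3: bar = -4
  event 4: bar = -4
  event 5: bar = -4
  event 6: bar -4 -> 9  <-- first match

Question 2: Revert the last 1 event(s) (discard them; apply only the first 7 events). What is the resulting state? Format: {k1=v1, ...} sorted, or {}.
Keep first 7 events (discard last 1):
  after event 1 (t=5: SET bar = -4): {bar=-4}
  after event 2 (t=11: DEL baz): {bar=-4}
  after event 3 (t=14: DEC foo by 8): {bar=-4, foo=-8}
  after event 4 (t=20: SET baz = -3): {bar=-4, baz=-3, foo=-8}
  after event 5 (t=21: DEL foo): {bar=-4, baz=-3}
  after event 6 (t=22: INC bar by 13): {bar=9, baz=-3}
  after event 7 (t=29: INC foo by 10): {bar=9, baz=-3, foo=10}

Answer: {bar=9, baz=-3, foo=10}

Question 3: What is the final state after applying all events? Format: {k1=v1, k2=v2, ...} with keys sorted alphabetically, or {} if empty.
  after event 1 (t=5: SET bar = -4): {bar=-4}
  after event 2 (t=11: DEL baz): {bar=-4}
  after event 3 (t=14: DEC foo by 8): {bar=-4, foo=-8}
  after event 4 (t=20: SET baz = -3): {bar=-4, baz=-3, foo=-8}
  after event 5 (t=21: DEL foo): {bar=-4, baz=-3}
  after event 6 (t=22: INC bar by 13): {bar=9, baz=-3}
  after event 7 (t=29: INC foo by 10): {bar=9, baz=-3, foo=10}
  after event 8 (t=31: SET foo = -9): {bar=9, baz=-3, foo=-9}

Answer: {bar=9, baz=-3, foo=-9}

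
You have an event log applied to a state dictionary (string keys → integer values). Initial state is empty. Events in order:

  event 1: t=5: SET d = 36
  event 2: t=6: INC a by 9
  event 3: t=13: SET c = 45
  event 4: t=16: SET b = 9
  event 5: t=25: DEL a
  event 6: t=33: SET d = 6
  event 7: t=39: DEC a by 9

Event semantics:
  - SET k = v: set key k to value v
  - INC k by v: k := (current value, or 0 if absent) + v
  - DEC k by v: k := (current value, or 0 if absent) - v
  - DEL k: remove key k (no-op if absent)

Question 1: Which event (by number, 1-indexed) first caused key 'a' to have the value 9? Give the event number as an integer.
Answer: 2

Derivation:
Looking for first event where a becomes 9:
  event 2: a (absent) -> 9  <-- first match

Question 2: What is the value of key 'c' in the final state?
Answer: 45

Derivation:
Track key 'c' through all 7 events:
  event 1 (t=5: SET d = 36): c unchanged
  event 2 (t=6: INC a by 9): c unchanged
  event 3 (t=13: SET c = 45): c (absent) -> 45
  event 4 (t=16: SET b = 9): c unchanged
  event 5 (t=25: DEL a): c unchanged
  event 6 (t=33: SET d = 6): c unchanged
  event 7 (t=39: DEC a by 9): c unchanged
Final: c = 45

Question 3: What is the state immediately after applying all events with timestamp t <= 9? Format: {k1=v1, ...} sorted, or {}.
Answer: {a=9, d=36}

Derivation:
Apply events with t <= 9 (2 events):
  after event 1 (t=5: SET d = 36): {d=36}
  after event 2 (t=6: INC a by 9): {a=9, d=36}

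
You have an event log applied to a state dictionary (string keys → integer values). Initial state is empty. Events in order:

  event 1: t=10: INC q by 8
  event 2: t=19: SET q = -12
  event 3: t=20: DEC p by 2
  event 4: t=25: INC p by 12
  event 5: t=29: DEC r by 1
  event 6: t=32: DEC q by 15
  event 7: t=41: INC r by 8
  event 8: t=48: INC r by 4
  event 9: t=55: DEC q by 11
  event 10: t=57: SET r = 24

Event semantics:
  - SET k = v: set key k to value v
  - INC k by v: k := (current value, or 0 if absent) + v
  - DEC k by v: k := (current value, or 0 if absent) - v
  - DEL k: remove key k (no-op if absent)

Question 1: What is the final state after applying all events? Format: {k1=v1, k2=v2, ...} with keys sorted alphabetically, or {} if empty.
  after event 1 (t=10: INC q by 8): {q=8}
  after event 2 (t=19: SET q = -12): {q=-12}
  after event 3 (t=20: DEC p by 2): {p=-2, q=-12}
  after event 4 (t=25: INC p by 12): {p=10, q=-12}
  after event 5 (t=29: DEC r by 1): {p=10, q=-12, r=-1}
  after event 6 (t=32: DEC q by 15): {p=10, q=-27, r=-1}
  after event 7 (t=41: INC r by 8): {p=10, q=-27, r=7}
  after event 8 (t=48: INC r by 4): {p=10, q=-27, r=11}
  after event 9 (t=55: DEC q by 11): {p=10, q=-38, r=11}
  after event 10 (t=57: SET r = 24): {p=10, q=-38, r=24}

Answer: {p=10, q=-38, r=24}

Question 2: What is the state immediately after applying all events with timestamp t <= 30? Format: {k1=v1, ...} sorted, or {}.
Answer: {p=10, q=-12, r=-1}

Derivation:
Apply events with t <= 30 (5 events):
  after event 1 (t=10: INC q by 8): {q=8}
  after event 2 (t=19: SET q = -12): {q=-12}
  after event 3 (t=20: DEC p by 2): {p=-2, q=-12}
  after event 4 (t=25: INC p by 12): {p=10, q=-12}
  after event 5 (t=29: DEC r by 1): {p=10, q=-12, r=-1}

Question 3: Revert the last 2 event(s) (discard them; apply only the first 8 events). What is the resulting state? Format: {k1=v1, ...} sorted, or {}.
Answer: {p=10, q=-27, r=11}

Derivation:
Keep first 8 events (discard last 2):
  after event 1 (t=10: INC q by 8): {q=8}
  after event 2 (t=19: SET q = -12): {q=-12}
  after event 3 (t=20: DEC p by 2): {p=-2, q=-12}
  after event 4 (t=25: INC p by 12): {p=10, q=-12}
  after event 5 (t=29: DEC r by 1): {p=10, q=-12, r=-1}
  after event 6 (t=32: DEC q by 15): {p=10, q=-27, r=-1}
  after event 7 (t=41: INC r by 8): {p=10, q=-27, r=7}
  after event 8 (t=48: INC r by 4): {p=10, q=-27, r=11}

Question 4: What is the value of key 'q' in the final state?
Track key 'q' through all 10 events:
  event 1 (t=10: INC q by 8): q (absent) -> 8
  event 2 (t=19: SET q = -12): q 8 -> -12
  event 3 (t=20: DEC p by 2): q unchanged
  event 4 (t=25: INC p by 12): q unchanged
  event 5 (t=29: DEC r by 1): q unchanged
  event 6 (t=32: DEC q by 15): q -12 -> -27
  event 7 (t=41: INC r by 8): q unchanged
  event 8 (t=48: INC r by 4): q unchanged
  event 9 (t=55: DEC q by 11): q -27 -> -38
  event 10 (t=57: SET r = 24): q unchanged
Final: q = -38

Answer: -38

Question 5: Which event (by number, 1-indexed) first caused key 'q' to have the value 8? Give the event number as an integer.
Looking for first event where q becomes 8:
  event 1: q (absent) -> 8  <-- first match

Answer: 1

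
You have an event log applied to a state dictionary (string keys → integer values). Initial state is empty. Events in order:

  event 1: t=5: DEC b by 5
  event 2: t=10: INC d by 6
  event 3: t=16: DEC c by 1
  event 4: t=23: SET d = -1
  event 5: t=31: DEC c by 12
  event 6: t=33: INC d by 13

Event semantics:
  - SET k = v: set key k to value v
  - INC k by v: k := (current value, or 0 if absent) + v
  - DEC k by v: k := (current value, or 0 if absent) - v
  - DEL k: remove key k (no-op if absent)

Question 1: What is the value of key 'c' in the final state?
Track key 'c' through all 6 events:
  event 1 (t=5: DEC b by 5): c unchanged
  event 2 (t=10: INC d by 6): c unchanged
  event 3 (t=16: DEC c by 1): c (absent) -> -1
  event 4 (t=23: SET d = -1): c unchanged
  event 5 (t=31: DEC c by 12): c -1 -> -13
  event 6 (t=33: INC d by 13): c unchanged
Final: c = -13

Answer: -13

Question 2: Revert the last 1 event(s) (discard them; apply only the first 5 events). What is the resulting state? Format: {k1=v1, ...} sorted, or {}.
Keep first 5 events (discard last 1):
  after event 1 (t=5: DEC b by 5): {b=-5}
  after event 2 (t=10: INC d by 6): {b=-5, d=6}
  after event 3 (t=16: DEC c by 1): {b=-5, c=-1, d=6}
  after event 4 (t=23: SET d = -1): {b=-5, c=-1, d=-1}
  after event 5 (t=31: DEC c by 12): {b=-5, c=-13, d=-1}

Answer: {b=-5, c=-13, d=-1}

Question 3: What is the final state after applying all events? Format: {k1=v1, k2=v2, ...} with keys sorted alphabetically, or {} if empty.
  after event 1 (t=5: DEC b by 5): {b=-5}
  after event 2 (t=10: INC d by 6): {b=-5, d=6}
  after event 3 (t=16: DEC c by 1): {b=-5, c=-1, d=6}
  after event 4 (t=23: SET d = -1): {b=-5, c=-1, d=-1}
  after event 5 (t=31: DEC c by 12): {b=-5, c=-13, d=-1}
  after event 6 (t=33: INC d by 13): {b=-5, c=-13, d=12}

Answer: {b=-5, c=-13, d=12}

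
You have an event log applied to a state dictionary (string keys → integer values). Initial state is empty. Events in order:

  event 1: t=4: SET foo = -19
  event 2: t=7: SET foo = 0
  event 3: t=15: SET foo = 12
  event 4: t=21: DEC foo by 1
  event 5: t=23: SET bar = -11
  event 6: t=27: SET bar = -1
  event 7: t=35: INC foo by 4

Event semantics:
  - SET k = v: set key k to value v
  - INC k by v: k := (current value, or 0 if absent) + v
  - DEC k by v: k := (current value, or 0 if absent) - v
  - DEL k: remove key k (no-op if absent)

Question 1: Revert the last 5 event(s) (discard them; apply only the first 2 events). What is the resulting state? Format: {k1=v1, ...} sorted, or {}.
Answer: {foo=0}

Derivation:
Keep first 2 events (discard last 5):
  after event 1 (t=4: SET foo = -19): {foo=-19}
  after event 2 (t=7: SET foo = 0): {foo=0}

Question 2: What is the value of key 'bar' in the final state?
Track key 'bar' through all 7 events:
  event 1 (t=4: SET foo = -19): bar unchanged
  event 2 (t=7: SET foo = 0): bar unchanged
  event 3 (t=15: SET foo = 12): bar unchanged
  event 4 (t=21: DEC foo by 1): bar unchanged
  event 5 (t=23: SET bar = -11): bar (absent) -> -11
  event 6 (t=27: SET bar = -1): bar -11 -> -1
  event 7 (t=35: INC foo by 4): bar unchanged
Final: bar = -1

Answer: -1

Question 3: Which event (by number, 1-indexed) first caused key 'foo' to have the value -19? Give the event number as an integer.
Answer: 1

Derivation:
Looking for first event where foo becomes -19:
  event 1: foo (absent) -> -19  <-- first match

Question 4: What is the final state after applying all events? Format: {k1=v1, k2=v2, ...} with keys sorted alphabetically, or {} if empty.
Answer: {bar=-1, foo=15}

Derivation:
  after event 1 (t=4: SET foo = -19): {foo=-19}
  after event 2 (t=7: SET foo = 0): {foo=0}
  after event 3 (t=15: SET foo = 12): {foo=12}
  after event 4 (t=21: DEC foo by 1): {foo=11}
  after event 5 (t=23: SET bar = -11): {bar=-11, foo=11}
  after event 6 (t=27: SET bar = -1): {bar=-1, foo=11}
  after event 7 (t=35: INC foo by 4): {bar=-1, foo=15}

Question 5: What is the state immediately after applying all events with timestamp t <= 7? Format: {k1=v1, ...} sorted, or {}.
Answer: {foo=0}

Derivation:
Apply events with t <= 7 (2 events):
  after event 1 (t=4: SET foo = -19): {foo=-19}
  after event 2 (t=7: SET foo = 0): {foo=0}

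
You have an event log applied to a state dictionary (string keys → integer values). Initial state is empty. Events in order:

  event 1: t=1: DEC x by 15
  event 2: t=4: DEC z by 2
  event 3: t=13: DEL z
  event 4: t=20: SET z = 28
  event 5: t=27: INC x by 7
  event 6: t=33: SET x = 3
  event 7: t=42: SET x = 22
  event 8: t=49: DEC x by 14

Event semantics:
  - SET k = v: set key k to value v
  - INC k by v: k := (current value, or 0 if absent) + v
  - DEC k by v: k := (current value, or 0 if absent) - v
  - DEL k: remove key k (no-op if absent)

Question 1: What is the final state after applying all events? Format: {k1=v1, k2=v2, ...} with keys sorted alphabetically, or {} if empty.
Answer: {x=8, z=28}

Derivation:
  after event 1 (t=1: DEC x by 15): {x=-15}
  after event 2 (t=4: DEC z by 2): {x=-15, z=-2}
  after event 3 (t=13: DEL z): {x=-15}
  after event 4 (t=20: SET z = 28): {x=-15, z=28}
  after event 5 (t=27: INC x by 7): {x=-8, z=28}
  after event 6 (t=33: SET x = 3): {x=3, z=28}
  after event 7 (t=42: SET x = 22): {x=22, z=28}
  after event 8 (t=49: DEC x by 14): {x=8, z=28}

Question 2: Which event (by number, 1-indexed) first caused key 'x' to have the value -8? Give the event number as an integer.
Looking for first event where x becomes -8:
  event 1: x = -15
  event 2: x = -15
  event 3: x = -15
  event 4: x = -15
  event 5: x -15 -> -8  <-- first match

Answer: 5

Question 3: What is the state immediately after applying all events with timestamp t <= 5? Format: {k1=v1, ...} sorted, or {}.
Apply events with t <= 5 (2 events):
  after event 1 (t=1: DEC x by 15): {x=-15}
  after event 2 (t=4: DEC z by 2): {x=-15, z=-2}

Answer: {x=-15, z=-2}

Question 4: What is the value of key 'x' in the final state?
Track key 'x' through all 8 events:
  event 1 (t=1: DEC x by 15): x (absent) -> -15
  event 2 (t=4: DEC z by 2): x unchanged
  event 3 (t=13: DEL z): x unchanged
  event 4 (t=20: SET z = 28): x unchanged
  event 5 (t=27: INC x by 7): x -15 -> -8
  event 6 (t=33: SET x = 3): x -8 -> 3
  event 7 (t=42: SET x = 22): x 3 -> 22
  event 8 (t=49: DEC x by 14): x 22 -> 8
Final: x = 8

Answer: 8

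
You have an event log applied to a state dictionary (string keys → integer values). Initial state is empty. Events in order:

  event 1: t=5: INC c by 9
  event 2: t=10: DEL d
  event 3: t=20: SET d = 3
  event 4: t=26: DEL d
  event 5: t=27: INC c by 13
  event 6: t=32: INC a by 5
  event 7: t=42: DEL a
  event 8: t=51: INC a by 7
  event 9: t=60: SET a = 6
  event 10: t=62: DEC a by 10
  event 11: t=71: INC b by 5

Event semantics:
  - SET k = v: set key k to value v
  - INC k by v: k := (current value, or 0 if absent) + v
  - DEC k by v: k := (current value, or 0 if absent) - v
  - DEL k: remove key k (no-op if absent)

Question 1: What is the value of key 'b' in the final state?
Answer: 5

Derivation:
Track key 'b' through all 11 events:
  event 1 (t=5: INC c by 9): b unchanged
  event 2 (t=10: DEL d): b unchanged
  event 3 (t=20: SET d = 3): b unchanged
  event 4 (t=26: DEL d): b unchanged
  event 5 (t=27: INC c by 13): b unchanged
  event 6 (t=32: INC a by 5): b unchanged
  event 7 (t=42: DEL a): b unchanged
  event 8 (t=51: INC a by 7): b unchanged
  event 9 (t=60: SET a = 6): b unchanged
  event 10 (t=62: DEC a by 10): b unchanged
  event 11 (t=71: INC b by 5): b (absent) -> 5
Final: b = 5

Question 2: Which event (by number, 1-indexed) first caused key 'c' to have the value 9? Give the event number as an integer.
Answer: 1

Derivation:
Looking for first event where c becomes 9:
  event 1: c (absent) -> 9  <-- first match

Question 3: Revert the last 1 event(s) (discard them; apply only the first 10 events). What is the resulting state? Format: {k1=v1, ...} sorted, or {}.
Keep first 10 events (discard last 1):
  after event 1 (t=5: INC c by 9): {c=9}
  after event 2 (t=10: DEL d): {c=9}
  after event 3 (t=20: SET d = 3): {c=9, d=3}
  after event 4 (t=26: DEL d): {c=9}
  after event 5 (t=27: INC c by 13): {c=22}
  after event 6 (t=32: INC a by 5): {a=5, c=22}
  after event 7 (t=42: DEL a): {c=22}
  after event 8 (t=51: INC a by 7): {a=7, c=22}
  after event 9 (t=60: SET a = 6): {a=6, c=22}
  after event 10 (t=62: DEC a by 10): {a=-4, c=22}

Answer: {a=-4, c=22}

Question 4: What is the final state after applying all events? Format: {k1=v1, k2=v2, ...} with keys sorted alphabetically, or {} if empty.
Answer: {a=-4, b=5, c=22}

Derivation:
  after event 1 (t=5: INC c by 9): {c=9}
  after event 2 (t=10: DEL d): {c=9}
  after event 3 (t=20: SET d = 3): {c=9, d=3}
  after event 4 (t=26: DEL d): {c=9}
  after event 5 (t=27: INC c by 13): {c=22}
  after event 6 (t=32: INC a by 5): {a=5, c=22}
  after event 7 (t=42: DEL a): {c=22}
  after event 8 (t=51: INC a by 7): {a=7, c=22}
  after event 9 (t=60: SET a = 6): {a=6, c=22}
  after event 10 (t=62: DEC a by 10): {a=-4, c=22}
  after event 11 (t=71: INC b by 5): {a=-4, b=5, c=22}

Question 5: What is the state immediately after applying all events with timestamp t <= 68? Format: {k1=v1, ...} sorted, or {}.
Apply events with t <= 68 (10 events):
  after event 1 (t=5: INC c by 9): {c=9}
  after event 2 (t=10: DEL d): {c=9}
  after event 3 (t=20: SET d = 3): {c=9, d=3}
  after event 4 (t=26: DEL d): {c=9}
  after event 5 (t=27: INC c by 13): {c=22}
  after event 6 (t=32: INC a by 5): {a=5, c=22}
  after event 7 (t=42: DEL a): {c=22}
  after event 8 (t=51: INC a by 7): {a=7, c=22}
  after event 9 (t=60: SET a = 6): {a=6, c=22}
  after event 10 (t=62: DEC a by 10): {a=-4, c=22}

Answer: {a=-4, c=22}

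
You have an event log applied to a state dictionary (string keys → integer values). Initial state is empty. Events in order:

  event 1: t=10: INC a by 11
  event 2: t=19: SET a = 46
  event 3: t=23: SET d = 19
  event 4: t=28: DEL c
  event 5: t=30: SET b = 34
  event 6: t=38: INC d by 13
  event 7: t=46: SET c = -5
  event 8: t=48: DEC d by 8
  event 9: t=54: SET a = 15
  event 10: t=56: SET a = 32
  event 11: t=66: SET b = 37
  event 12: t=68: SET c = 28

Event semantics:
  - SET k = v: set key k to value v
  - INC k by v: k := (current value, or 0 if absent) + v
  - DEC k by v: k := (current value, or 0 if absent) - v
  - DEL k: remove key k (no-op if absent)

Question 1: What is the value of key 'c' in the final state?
Answer: 28

Derivation:
Track key 'c' through all 12 events:
  event 1 (t=10: INC a by 11): c unchanged
  event 2 (t=19: SET a = 46): c unchanged
  event 3 (t=23: SET d = 19): c unchanged
  event 4 (t=28: DEL c): c (absent) -> (absent)
  event 5 (t=30: SET b = 34): c unchanged
  event 6 (t=38: INC d by 13): c unchanged
  event 7 (t=46: SET c = -5): c (absent) -> -5
  event 8 (t=48: DEC d by 8): c unchanged
  event 9 (t=54: SET a = 15): c unchanged
  event 10 (t=56: SET a = 32): c unchanged
  event 11 (t=66: SET b = 37): c unchanged
  event 12 (t=68: SET c = 28): c -5 -> 28
Final: c = 28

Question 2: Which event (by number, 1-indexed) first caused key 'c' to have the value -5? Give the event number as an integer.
Answer: 7

Derivation:
Looking for first event where c becomes -5:
  event 7: c (absent) -> -5  <-- first match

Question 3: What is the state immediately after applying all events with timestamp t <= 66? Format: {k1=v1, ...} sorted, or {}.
Apply events with t <= 66 (11 events):
  after event 1 (t=10: INC a by 11): {a=11}
  after event 2 (t=19: SET a = 46): {a=46}
  after event 3 (t=23: SET d = 19): {a=46, d=19}
  after event 4 (t=28: DEL c): {a=46, d=19}
  after event 5 (t=30: SET b = 34): {a=46, b=34, d=19}
  after event 6 (t=38: INC d by 13): {a=46, b=34, d=32}
  after event 7 (t=46: SET c = -5): {a=46, b=34, c=-5, d=32}
  after event 8 (t=48: DEC d by 8): {a=46, b=34, c=-5, d=24}
  after event 9 (t=54: SET a = 15): {a=15, b=34, c=-5, d=24}
  after event 10 (t=56: SET a = 32): {a=32, b=34, c=-5, d=24}
  after event 11 (t=66: SET b = 37): {a=32, b=37, c=-5, d=24}

Answer: {a=32, b=37, c=-5, d=24}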